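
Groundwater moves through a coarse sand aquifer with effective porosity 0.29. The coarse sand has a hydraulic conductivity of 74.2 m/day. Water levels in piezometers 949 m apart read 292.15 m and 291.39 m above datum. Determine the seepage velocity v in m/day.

Hydraulic gradient i = (292.15 − 291.39) / 949 = 0.76 / 949 = 0.0008008.
Darcy flux q = K · i = 74.20 × 0.0008008 = 0.05942 m/day.
Seepage velocity v = q / n_e = 0.05942 / 0.29 = 0.2049 m/day.

0.205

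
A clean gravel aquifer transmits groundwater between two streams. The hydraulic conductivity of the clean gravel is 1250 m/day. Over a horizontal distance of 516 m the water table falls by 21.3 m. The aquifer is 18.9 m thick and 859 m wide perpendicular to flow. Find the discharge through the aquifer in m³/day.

838000

Cross-sectional area A = 859 × 18.9 = 16235 m².
Hydraulic gradient i = Δh / L = 21.3 / 516 = 0.04128.
Darcy's law: Q = K · A · i = 1250 × 16235 × 0.04128 = 8.377e+05 m³/day.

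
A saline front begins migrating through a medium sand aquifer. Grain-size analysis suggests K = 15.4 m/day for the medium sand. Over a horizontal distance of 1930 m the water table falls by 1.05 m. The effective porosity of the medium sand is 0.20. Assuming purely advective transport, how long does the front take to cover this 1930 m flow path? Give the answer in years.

126

Hydraulic gradient i = Δh / L = 1.05 / 1930 = 0.0005440.
Darcy flux q = K · i = 15.40 × 0.0005440 = 0.008378 m/day.
Seepage velocity v = q / n_e = 0.008378 / 0.20 = 0.04189 m/day.
Travel time t = L / v = 1930 / 0.04189 = 46072 days = 126.1 years.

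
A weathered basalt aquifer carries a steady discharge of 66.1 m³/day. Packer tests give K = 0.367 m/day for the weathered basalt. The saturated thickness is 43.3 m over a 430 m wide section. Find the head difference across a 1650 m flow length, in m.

Cross-sectional area A = 430 × 43.3 = 18619 m².
From Q = K·A·i, i = Q / (K·A) = 66.1 / (0.3670 × 18619) = 0.009673.
Head loss Δh = i · L = 0.009673 × 1650 = 15.96 m.

16.0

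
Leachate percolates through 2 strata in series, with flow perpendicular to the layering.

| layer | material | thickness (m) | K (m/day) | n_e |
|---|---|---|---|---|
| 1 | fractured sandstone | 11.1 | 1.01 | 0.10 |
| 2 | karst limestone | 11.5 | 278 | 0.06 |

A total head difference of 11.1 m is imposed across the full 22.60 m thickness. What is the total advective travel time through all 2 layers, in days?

With flow normal to the layers, continuity requires the same specific discharge q through every layer.
Σ(b_i/K_i) = 11.1/1.01 + 11.5/278 = 11.03 d.
q = Δh / Σ(b_i/K_i) = 11.1 / 11.03 = 1.006 m/day.
In each layer the seepage velocity is v_i = q/n_i, so the layer transit time is t_i = b_i·n_i / q:
  layer 1 (fractured sandstone): t_1 = 11.1 × 0.10 / 1.006 = 1.103 d
  layer 2 (karst limestone): t_2 = 11.5 × 0.06 / 1.006 = 0.6857 d
Total t = Σ t_i = 1.789 days.

1.79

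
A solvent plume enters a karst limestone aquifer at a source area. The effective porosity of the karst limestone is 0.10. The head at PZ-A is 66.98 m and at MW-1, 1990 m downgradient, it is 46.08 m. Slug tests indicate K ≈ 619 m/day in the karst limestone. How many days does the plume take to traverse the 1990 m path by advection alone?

Hydraulic gradient i = (66.98 − 46.08) / 1990 = 20.9 / 1990 = 0.01050.
Darcy flux q = K · i = 619.0 × 0.01050 = 6.501 m/day.
Seepage velocity v = q / n_e = 6.501 / 0.10 = 65.01 m/day.
Travel time t = L / v = 1990 / 65.01 = 30.61 days.

30.6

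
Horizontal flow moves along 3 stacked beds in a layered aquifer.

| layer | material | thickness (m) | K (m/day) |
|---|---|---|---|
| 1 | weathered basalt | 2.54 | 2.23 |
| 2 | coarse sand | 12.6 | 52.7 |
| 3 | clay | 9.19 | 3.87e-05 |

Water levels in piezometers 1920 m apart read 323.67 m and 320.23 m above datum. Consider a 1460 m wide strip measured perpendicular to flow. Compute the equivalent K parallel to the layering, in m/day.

27.5

Flow is parallel to layering, so each bed carries its own Darcy discharge and the transmissivities add.
Σ(K_i·b_i) = 2.23×2.54 + 52.7×12.6 + 3.87e-05×9.19 = 669.7 m²/day.
Total thickness b = 24.33 m, so K_eq = Σ(K_i·b_i)/b = 27.53 m/day.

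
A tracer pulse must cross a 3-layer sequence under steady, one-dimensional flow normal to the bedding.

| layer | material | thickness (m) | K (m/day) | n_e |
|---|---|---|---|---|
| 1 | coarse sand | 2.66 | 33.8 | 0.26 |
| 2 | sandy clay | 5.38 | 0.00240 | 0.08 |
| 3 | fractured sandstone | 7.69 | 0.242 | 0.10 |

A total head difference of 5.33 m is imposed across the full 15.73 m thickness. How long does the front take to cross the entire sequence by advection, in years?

With flow normal to the layers, continuity requires the same specific discharge q through every layer.
Σ(b_i/K_i) = 2.66/33.8 + 5.38/0.00240 + 7.69/0.242 = 2274 d.
q = Δh / Σ(b_i/K_i) = 5.33 / 2274 = 0.002344 m/day.
In each layer the seepage velocity is v_i = q/n_i, so the layer transit time is t_i = b_i·n_i / q:
  layer 1 (coarse sand): t_1 = 2.66 × 0.26 / 0.002344 = 295.0 d
  layer 2 (sandy clay): t_2 = 5.38 × 0.08 / 0.002344 = 183.6 d
  layer 3 (fractured sandstone): t_3 = 7.69 × 0.10 / 0.002344 = 328.0 d
Total t = Σ t_i = 806.6 days = 2.208 years.

2.21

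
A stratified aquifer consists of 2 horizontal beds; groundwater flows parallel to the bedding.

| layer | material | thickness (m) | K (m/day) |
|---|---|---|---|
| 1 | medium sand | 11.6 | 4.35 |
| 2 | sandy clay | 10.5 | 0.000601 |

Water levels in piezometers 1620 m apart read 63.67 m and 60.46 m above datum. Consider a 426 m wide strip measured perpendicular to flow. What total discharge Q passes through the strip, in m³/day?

42.6

Flow is parallel to layering, so each bed carries its own Darcy discharge and the transmissivities add.
Σ(K_i·b_i) = 4.35×11.6 + 0.000601×10.5 = 50.47 m²/day.
Hydraulic gradient i = (63.67 − 60.46) / 1620 = 3.21 / 1620 = 0.001981.
Q = Σ(K_i·b_i) · W · i = 50.47 × 426 × 0.001981 = 42.60 m³/day.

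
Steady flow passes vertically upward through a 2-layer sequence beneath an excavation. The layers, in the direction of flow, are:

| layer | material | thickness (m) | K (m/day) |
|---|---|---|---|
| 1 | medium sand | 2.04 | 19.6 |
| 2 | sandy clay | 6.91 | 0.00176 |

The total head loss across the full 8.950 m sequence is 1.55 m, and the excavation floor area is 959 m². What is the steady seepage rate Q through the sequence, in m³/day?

Flow is perpendicular to layering, so the layers act in series and the equivalent K is the thickness-weighted harmonic mean.
Total thickness L = 2.04 + 6.91 = 8.950 m.
Σ(b_i/K_i) = 2.04/19.6 + 6.91/0.00176 = 3926 d.
K_eq = L / Σ(b_i/K_i) = 8.950 / 3926 = 0.002280 m/day.
Q = K_eq · A · (Δh/L) = 0.002280 × 959 × (1.55/8.950) = 0.3786 m³/day.

0.379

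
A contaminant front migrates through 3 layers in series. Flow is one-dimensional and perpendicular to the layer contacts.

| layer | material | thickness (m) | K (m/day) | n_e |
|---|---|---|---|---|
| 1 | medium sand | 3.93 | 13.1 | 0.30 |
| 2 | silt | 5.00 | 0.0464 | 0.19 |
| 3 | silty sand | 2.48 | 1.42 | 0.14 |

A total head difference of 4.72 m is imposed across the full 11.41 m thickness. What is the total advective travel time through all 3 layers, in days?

57.6

With flow normal to the layers, continuity requires the same specific discharge q through every layer.
Σ(b_i/K_i) = 3.93/13.1 + 5.00/0.0464 + 2.48/1.42 = 109.8 d.
q = Δh / Σ(b_i/K_i) = 4.72 / 109.8 = 0.04299 m/day.
In each layer the seepage velocity is v_i = q/n_i, so the layer transit time is t_i = b_i·n_i / q:
  layer 1 (medium sand): t_1 = 3.93 × 0.30 / 0.04299 = 27.43 d
  layer 2 (silt): t_2 = 5.00 × 0.19 / 0.04299 = 22.10 d
  layer 3 (silty sand): t_3 = 2.48 × 0.14 / 0.04299 = 8.077 d
Total t = Σ t_i = 57.61 days.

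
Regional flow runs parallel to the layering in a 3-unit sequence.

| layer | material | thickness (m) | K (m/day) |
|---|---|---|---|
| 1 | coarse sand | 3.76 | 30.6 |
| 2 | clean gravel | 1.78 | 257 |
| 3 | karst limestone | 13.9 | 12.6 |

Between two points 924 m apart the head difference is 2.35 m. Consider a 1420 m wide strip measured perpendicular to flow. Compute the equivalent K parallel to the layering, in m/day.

Flow is parallel to layering, so each bed carries its own Darcy discharge and the transmissivities add.
Σ(K_i·b_i) = 30.6×3.76 + 257×1.78 + 12.6×13.9 = 747.7 m²/day.
Total thickness b = 19.44 m, so K_eq = Σ(K_i·b_i)/b = 38.46 m/day.

38.5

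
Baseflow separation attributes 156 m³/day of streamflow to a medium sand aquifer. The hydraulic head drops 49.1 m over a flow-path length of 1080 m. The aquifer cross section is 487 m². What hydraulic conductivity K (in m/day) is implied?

7.05

Hydraulic gradient i = Δh / L = 49.1 / 1080 = 0.04546.
From Q = K·A·i, K = Q / (A·i) = 156 / (487.0 × 0.04546) = 7.046 m/day.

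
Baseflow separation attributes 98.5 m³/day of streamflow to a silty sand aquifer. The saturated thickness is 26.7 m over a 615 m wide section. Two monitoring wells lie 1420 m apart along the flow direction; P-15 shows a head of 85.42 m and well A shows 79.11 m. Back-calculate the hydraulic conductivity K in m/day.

Cross-sectional area A = 615 × 26.7 = 16420 m².
Hydraulic gradient i = (85.42 − 79.11) / 1420 = 6.31 / 1420 = 0.004444.
From Q = K·A·i, K = Q / (A·i) = 98.5 / (16420 × 0.004444) = 1.350 m/day.

1.35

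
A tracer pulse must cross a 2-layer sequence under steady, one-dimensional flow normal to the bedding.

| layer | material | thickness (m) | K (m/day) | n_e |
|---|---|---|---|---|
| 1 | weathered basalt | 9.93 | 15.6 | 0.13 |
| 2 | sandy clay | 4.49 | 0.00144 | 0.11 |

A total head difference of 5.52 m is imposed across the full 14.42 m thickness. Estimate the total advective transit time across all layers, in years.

2.76

With flow normal to the layers, continuity requires the same specific discharge q through every layer.
Σ(b_i/K_i) = 9.93/15.6 + 4.49/0.00144 = 3119 d.
q = Δh / Σ(b_i/K_i) = 5.52 / 3119 = 0.001770 m/day.
In each layer the seepage velocity is v_i = q/n_i, so the layer transit time is t_i = b_i·n_i / q:
  layer 1 (weathered basalt): t_1 = 9.93 × 0.13 / 0.001770 = 729.3 d
  layer 2 (sandy clay): t_2 = 4.49 × 0.11 / 0.001770 = 279.0 d
Total t = Σ t_i = 1008 days = 2.761 years.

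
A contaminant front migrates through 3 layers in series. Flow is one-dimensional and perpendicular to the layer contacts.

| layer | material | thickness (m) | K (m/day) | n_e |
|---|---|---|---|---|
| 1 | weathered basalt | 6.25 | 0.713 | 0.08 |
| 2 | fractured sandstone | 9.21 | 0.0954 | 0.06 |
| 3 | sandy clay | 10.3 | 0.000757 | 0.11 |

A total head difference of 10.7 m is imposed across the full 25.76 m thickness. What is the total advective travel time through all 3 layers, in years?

7.67

With flow normal to the layers, continuity requires the same specific discharge q through every layer.
Σ(b_i/K_i) = 6.25/0.713 + 9.21/0.0954 + 10.3/0.000757 = 13712 d.
q = Δh / Σ(b_i/K_i) = 10.7 / 13712 = 0.0007804 m/day.
In each layer the seepage velocity is v_i = q/n_i, so the layer transit time is t_i = b_i·n_i / q:
  layer 1 (weathered basalt): t_1 = 6.25 × 0.08 / 0.0007804 = 640.7 d
  layer 2 (fractured sandstone): t_2 = 9.21 × 0.06 / 0.0007804 = 708.1 d
  layer 3 (sandy clay): t_3 = 10.3 × 0.11 / 0.0007804 = 1452 d
Total t = Σ t_i = 2801 days = 7.668 years.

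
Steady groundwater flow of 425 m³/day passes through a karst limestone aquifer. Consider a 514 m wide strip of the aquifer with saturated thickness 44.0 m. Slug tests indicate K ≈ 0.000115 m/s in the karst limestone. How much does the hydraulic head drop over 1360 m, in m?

Convert K: 0.000115 m/s × 86400 = 9.936 m/day.
Cross-sectional area A = 514 × 44.0 = 22616 m².
From Q = K·A·i, i = Q / (K·A) = 425 / (9.936 × 22616) = 0.001891.
Head loss Δh = i · L = 0.001891 × 1360 = 2.572 m.

2.57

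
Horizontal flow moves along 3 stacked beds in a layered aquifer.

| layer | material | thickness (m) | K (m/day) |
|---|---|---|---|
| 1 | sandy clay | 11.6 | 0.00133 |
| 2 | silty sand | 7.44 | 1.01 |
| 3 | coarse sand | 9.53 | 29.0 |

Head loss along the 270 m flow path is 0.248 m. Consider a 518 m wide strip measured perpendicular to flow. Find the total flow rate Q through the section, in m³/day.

Flow is parallel to layering, so each bed carries its own Darcy discharge and the transmissivities add.
Σ(K_i·b_i) = 0.00133×11.6 + 1.01×7.44 + 29.0×9.53 = 283.9 m²/day.
Hydraulic gradient i = Δh / L = 0.248 / 270 = 0.0009185.
Q = Σ(K_i·b_i) · W · i = 283.9 × 518 × 0.0009185 = 135.1 m³/day.

135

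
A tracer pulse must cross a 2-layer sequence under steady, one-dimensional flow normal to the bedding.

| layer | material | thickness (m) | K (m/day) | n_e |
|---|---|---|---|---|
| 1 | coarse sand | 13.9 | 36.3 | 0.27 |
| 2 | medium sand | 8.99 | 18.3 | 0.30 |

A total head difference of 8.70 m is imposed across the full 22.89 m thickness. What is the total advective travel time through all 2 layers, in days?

With flow normal to the layers, continuity requires the same specific discharge q through every layer.
Σ(b_i/K_i) = 13.9/36.3 + 8.99/18.3 = 0.8742 d.
q = Δh / Σ(b_i/K_i) = 8.70 / 0.8742 = 9.952 m/day.
In each layer the seepage velocity is v_i = q/n_i, so the layer transit time is t_i = b_i·n_i / q:
  layer 1 (coarse sand): t_1 = 13.9 × 0.27 / 9.952 = 0.3771 d
  layer 2 (medium sand): t_2 = 8.99 × 0.30 / 9.952 = 0.2710 d
Total t = Σ t_i = 0.6481 days.

0.648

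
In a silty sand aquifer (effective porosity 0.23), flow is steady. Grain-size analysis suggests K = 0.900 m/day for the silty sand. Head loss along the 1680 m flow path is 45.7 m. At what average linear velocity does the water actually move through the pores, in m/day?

Hydraulic gradient i = Δh / L = 45.7 / 1680 = 0.02720.
Darcy flux q = K · i = 0.9000 × 0.02720 = 0.02448 m/day.
Seepage velocity v = q / n_e = 0.02448 / 0.23 = 0.1064 m/day.

0.106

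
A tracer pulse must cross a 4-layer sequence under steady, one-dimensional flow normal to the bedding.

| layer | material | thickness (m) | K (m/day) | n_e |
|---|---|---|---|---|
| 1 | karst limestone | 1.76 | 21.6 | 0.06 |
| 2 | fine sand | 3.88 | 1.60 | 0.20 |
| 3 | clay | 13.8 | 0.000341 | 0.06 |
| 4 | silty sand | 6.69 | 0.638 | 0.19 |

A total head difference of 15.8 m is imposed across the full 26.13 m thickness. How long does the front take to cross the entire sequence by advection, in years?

20.9

With flow normal to the layers, continuity requires the same specific discharge q through every layer.
Σ(b_i/K_i) = 1.76/21.6 + 3.88/1.60 + 13.8/0.000341 + 6.69/0.638 = 40482 d.
q = Δh / Σ(b_i/K_i) = 15.8 / 40482 = 0.0003903 m/day.
In each layer the seepage velocity is v_i = q/n_i, so the layer transit time is t_i = b_i·n_i / q:
  layer 1 (karst limestone): t_1 = 1.76 × 0.06 / 0.0003903 = 270.6 d
  layer 2 (fine sand): t_2 = 3.88 × 0.20 / 0.0003903 = 1988 d
  layer 3 (clay): t_3 = 13.8 × 0.06 / 0.0003903 = 2121 d
  layer 4 (silty sand): t_4 = 6.69 × 0.19 / 0.0003903 = 3257 d
Total t = Σ t_i = 7637 days = 20.91 years.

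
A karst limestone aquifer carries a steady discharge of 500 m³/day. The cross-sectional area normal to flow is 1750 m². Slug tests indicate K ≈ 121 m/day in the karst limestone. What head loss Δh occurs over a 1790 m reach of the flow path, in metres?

4.23

From Q = K·A·i, i = Q / (K·A) = 500 / (121.0 × 1750) = 0.002361.
Head loss Δh = i · L = 0.002361 × 1790 = 4.227 m.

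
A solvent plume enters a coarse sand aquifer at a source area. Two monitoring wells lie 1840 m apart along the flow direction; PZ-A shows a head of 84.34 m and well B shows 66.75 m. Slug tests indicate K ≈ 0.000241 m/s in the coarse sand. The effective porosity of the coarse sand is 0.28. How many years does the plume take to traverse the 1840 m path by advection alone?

Convert K: 0.000241 m/s × 86400 = 20.82 m/day.
Hydraulic gradient i = (84.34 − 66.75) / 1840 = 17.59 / 1840 = 0.009560.
Darcy flux q = K · i = 20.82 × 0.009560 = 0.1991 m/day.
Seepage velocity v = q / n_e = 0.1991 / 0.28 = 0.7109 m/day.
Travel time t = L / v = 1840 / 0.7109 = 2588 days = 7.086 years.

7.09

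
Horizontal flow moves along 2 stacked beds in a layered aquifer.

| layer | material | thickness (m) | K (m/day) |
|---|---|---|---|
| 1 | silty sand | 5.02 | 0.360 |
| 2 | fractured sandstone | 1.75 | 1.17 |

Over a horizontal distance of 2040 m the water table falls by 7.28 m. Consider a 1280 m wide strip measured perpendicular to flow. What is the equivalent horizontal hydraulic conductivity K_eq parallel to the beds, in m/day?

0.569

Flow is parallel to layering, so each bed carries its own Darcy discharge and the transmissivities add.
Σ(K_i·b_i) = 0.360×5.02 + 1.17×1.75 = 3.855 m²/day.
Total thickness b = 6.770 m, so K_eq = Σ(K_i·b_i)/b = 0.5694 m/day.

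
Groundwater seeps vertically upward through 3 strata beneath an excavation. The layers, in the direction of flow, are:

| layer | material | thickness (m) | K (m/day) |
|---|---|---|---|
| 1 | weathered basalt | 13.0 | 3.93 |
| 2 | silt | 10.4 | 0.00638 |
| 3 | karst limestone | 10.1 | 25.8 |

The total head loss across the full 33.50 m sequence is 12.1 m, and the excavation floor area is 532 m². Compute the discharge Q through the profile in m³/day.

Flow is perpendicular to layering, so the layers act in series and the equivalent K is the thickness-weighted harmonic mean.
Total thickness L = 13.0 + 10.4 + 10.1 = 33.50 m.
Σ(b_i/K_i) = 13.0/3.93 + 10.4/0.00638 + 10.1/25.8 = 1634 d.
K_eq = L / Σ(b_i/K_i) = 33.50 / 1634 = 0.02050 m/day.
Q = K_eq · A · (Δh/L) = 0.02050 × 532 × (12.1/33.50) = 3.940 m³/day.

3.94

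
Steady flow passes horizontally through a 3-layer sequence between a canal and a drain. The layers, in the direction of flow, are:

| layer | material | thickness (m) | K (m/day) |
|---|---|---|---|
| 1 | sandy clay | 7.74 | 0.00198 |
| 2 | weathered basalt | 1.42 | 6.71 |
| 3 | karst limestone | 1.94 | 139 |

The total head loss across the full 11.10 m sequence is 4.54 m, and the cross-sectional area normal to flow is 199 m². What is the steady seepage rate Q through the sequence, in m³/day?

0.231

Flow is perpendicular to layering, so the layers act in series and the equivalent K is the thickness-weighted harmonic mean.
Total thickness L = 7.74 + 1.42 + 1.94 = 11.10 m.
Σ(b_i/K_i) = 7.74/0.00198 + 1.42/6.71 + 1.94/139 = 3909 d.
K_eq = L / Σ(b_i/K_i) = 11.10 / 3909 = 0.002839 m/day.
Q = K_eq · A · (Δh/L) = 0.002839 × 199 × (4.54/11.10) = 0.2311 m³/day.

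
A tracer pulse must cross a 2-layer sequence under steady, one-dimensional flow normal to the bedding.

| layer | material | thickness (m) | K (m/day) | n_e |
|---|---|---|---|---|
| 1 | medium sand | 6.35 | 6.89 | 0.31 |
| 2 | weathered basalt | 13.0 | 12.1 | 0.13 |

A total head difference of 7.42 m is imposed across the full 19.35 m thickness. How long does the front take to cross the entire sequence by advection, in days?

0.984

With flow normal to the layers, continuity requires the same specific discharge q through every layer.
Σ(b_i/K_i) = 6.35/6.89 + 13.0/12.1 = 1.996 d.
q = Δh / Σ(b_i/K_i) = 7.42 / 1.996 = 3.717 m/day.
In each layer the seepage velocity is v_i = q/n_i, so the layer transit time is t_i = b_i·n_i / q:
  layer 1 (medium sand): t_1 = 6.35 × 0.31 / 3.717 = 0.5295 d
  layer 2 (weathered basalt): t_2 = 13.0 × 0.13 / 3.717 = 0.4546 d
Total t = Σ t_i = 0.9841 days.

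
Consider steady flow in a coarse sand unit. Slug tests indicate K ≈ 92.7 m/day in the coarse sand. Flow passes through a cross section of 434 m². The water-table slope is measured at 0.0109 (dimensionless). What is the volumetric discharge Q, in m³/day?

439

Hydraulic gradient i = 0.0109.
Darcy's law: Q = K · A · i = 92.70 × 434.0 × 0.01090 = 438.5 m³/day.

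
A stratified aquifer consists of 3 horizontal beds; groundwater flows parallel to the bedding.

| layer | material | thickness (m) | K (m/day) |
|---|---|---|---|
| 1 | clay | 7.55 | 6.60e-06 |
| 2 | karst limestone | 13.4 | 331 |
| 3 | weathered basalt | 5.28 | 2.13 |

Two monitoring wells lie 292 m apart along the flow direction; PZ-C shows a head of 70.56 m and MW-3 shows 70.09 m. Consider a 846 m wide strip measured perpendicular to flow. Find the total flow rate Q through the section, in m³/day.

6060

Flow is parallel to layering, so each bed carries its own Darcy discharge and the transmissivities add.
Σ(K_i·b_i) = 6.60e-06×7.55 + 331×13.4 + 2.13×5.28 = 4447 m²/day.
Hydraulic gradient i = (70.56 − 70.09) / 292 = 0.47 / 292 = 0.001610.
Q = Σ(K_i·b_i) · W · i = 4447 × 846 × 0.001610 = 6055 m³/day.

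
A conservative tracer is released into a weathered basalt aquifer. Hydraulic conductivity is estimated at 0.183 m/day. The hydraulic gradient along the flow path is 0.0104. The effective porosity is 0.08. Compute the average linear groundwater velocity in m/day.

0.0238

Hydraulic gradient i = 0.0104.
Darcy flux q = K · i = 0.1830 × 0.01040 = 0.001903 m/day.
Seepage velocity v = q / n_e = 0.001903 / 0.08 = 0.02379 m/day.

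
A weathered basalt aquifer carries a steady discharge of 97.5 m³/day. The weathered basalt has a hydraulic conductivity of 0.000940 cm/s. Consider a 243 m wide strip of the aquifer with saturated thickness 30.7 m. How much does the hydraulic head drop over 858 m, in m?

13.8

Convert K: 0.000940 cm/s × 864 = 0.8122 m/day.
Cross-sectional area A = 243 × 30.7 = 7460 m².
From Q = K·A·i, i = Q / (K·A) = 97.5 / (0.8122 × 7460) = 0.01609.
Head loss Δh = i · L = 0.01609 × 858 = 13.81 m.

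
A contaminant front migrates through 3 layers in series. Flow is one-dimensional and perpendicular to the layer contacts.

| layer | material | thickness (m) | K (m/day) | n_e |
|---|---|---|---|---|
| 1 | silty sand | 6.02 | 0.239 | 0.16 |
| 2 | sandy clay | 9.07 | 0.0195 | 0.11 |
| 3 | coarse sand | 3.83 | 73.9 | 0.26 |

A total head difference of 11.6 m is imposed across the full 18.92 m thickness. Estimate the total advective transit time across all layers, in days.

With flow normal to the layers, continuity requires the same specific discharge q through every layer.
Σ(b_i/K_i) = 6.02/0.239 + 9.07/0.0195 + 3.83/73.9 = 490.4 d.
q = Δh / Σ(b_i/K_i) = 11.6 / 490.4 = 0.02366 m/day.
In each layer the seepage velocity is v_i = q/n_i, so the layer transit time is t_i = b_i·n_i / q:
  layer 1 (silty sand): t_1 = 6.02 × 0.16 / 0.02366 = 40.72 d
  layer 2 (sandy clay): t_2 = 9.07 × 0.11 / 0.02366 = 42.18 d
  layer 3 (coarse sand): t_3 = 3.83 × 0.26 / 0.02366 = 42.10 d
Total t = Σ t_i = 125.0 days.

125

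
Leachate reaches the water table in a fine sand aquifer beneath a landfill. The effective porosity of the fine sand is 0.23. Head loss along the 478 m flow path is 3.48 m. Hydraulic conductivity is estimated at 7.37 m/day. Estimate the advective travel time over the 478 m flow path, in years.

Hydraulic gradient i = Δh / L = 3.48 / 478 = 0.007280.
Darcy flux q = K · i = 7.370 × 0.007280 = 0.05366 m/day.
Seepage velocity v = q / n_e = 0.05366 / 0.23 = 0.2333 m/day.
Travel time t = L / v = 478 / 0.2333 = 2049 days = 5.610 years.

5.61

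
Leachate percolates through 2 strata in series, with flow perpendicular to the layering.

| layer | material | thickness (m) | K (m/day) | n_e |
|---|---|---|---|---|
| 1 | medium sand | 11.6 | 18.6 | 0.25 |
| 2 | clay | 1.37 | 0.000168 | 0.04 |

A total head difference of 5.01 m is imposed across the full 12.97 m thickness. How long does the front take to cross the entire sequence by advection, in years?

With flow normal to the layers, continuity requires the same specific discharge q through every layer.
Σ(b_i/K_i) = 11.6/18.6 + 1.37/0.000168 = 8155 d.
q = Δh / Σ(b_i/K_i) = 5.01 / 8155 = 0.0006143 m/day.
In each layer the seepage velocity is v_i = q/n_i, so the layer transit time is t_i = b_i·n_i / q:
  layer 1 (medium sand): t_1 = 11.6 × 0.25 / 0.0006143 = 4721 d
  layer 2 (clay): t_2 = 1.37 × 0.04 / 0.0006143 = 89.20 d
Total t = Σ t_i = 4810 days = 13.17 years.

13.2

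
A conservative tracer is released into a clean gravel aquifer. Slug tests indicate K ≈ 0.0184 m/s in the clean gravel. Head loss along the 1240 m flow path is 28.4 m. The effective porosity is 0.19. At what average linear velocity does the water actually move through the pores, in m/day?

Convert K: 0.0184 m/s × 86400 = 1590 m/day.
Hydraulic gradient i = Δh / L = 28.4 / 1240 = 0.02290.
Darcy flux q = K · i = 1590 × 0.02290 = 36.41 m/day.
Seepage velocity v = q / n_e = 36.41 / 0.19 = 191.6 m/day.

192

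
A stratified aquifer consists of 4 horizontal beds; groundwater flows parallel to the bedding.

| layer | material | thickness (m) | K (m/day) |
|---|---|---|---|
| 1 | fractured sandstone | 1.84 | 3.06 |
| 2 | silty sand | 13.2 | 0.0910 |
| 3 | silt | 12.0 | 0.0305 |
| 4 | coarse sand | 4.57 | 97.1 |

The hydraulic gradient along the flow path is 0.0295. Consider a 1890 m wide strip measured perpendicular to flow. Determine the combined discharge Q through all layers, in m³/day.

Flow is parallel to layering, so each bed carries its own Darcy discharge and the transmissivities add.
Σ(K_i·b_i) = 3.06×1.84 + 0.0910×13.2 + 0.0305×12.0 + 97.1×4.57 = 450.9 m²/day.
Hydraulic gradient i = 0.0295.
Q = Σ(K_i·b_i) · W · i = 450.9 × 1890 × 0.02950 = 25142 m³/day.

25100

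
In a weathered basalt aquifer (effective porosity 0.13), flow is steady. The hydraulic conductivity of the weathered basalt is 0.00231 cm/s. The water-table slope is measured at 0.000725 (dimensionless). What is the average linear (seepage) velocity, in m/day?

Convert K: 0.00231 cm/s × 864 = 1.996 m/day.
Hydraulic gradient i = 0.000725.
Darcy flux q = K · i = 1.996 × 0.0007250 = 0.001447 m/day.
Seepage velocity v = q / n_e = 0.001447 / 0.13 = 0.01113 m/day.

0.0111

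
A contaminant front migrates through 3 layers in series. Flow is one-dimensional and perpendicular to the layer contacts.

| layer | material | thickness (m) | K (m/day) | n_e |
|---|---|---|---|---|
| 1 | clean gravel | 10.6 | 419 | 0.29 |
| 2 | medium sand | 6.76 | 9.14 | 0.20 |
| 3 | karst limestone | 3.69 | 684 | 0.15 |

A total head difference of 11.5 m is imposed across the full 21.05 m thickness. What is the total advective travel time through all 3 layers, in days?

With flow normal to the layers, continuity requires the same specific discharge q through every layer.
Σ(b_i/K_i) = 10.6/419 + 6.76/9.14 + 3.69/684 = 0.7703 d.
q = Δh / Σ(b_i/K_i) = 11.5 / 0.7703 = 14.93 m/day.
In each layer the seepage velocity is v_i = q/n_i, so the layer transit time is t_i = b_i·n_i / q:
  layer 1 (clean gravel): t_1 = 10.6 × 0.29 / 14.93 = 0.2059 d
  layer 2 (medium sand): t_2 = 6.76 × 0.20 / 14.93 = 0.09056 d
  layer 3 (karst limestone): t_3 = 3.69 × 0.15 / 14.93 = 0.03707 d
Total t = Σ t_i = 0.3335 days.

0.334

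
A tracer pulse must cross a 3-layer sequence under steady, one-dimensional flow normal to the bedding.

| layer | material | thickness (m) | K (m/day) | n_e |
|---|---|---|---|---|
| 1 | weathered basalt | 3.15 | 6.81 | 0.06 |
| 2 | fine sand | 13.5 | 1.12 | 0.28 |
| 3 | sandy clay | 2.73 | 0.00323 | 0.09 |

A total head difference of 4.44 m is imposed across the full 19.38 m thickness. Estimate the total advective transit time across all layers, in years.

With flow normal to the layers, continuity requires the same specific discharge q through every layer.
Σ(b_i/K_i) = 3.15/6.81 + 13.5/1.12 + 2.73/0.00323 = 857.7 d.
q = Δh / Σ(b_i/K_i) = 4.44 / 857.7 = 0.005177 m/day.
In each layer the seepage velocity is v_i = q/n_i, so the layer transit time is t_i = b_i·n_i / q:
  layer 1 (weathered basalt): t_1 = 3.15 × 0.06 / 0.005177 = 36.51 d
  layer 2 (fine sand): t_2 = 13.5 × 0.28 / 0.005177 = 730.2 d
  layer 3 (sandy clay): t_3 = 2.73 × 0.09 / 0.005177 = 47.46 d
Total t = Σ t_i = 814.2 days = 2.229 years.

2.23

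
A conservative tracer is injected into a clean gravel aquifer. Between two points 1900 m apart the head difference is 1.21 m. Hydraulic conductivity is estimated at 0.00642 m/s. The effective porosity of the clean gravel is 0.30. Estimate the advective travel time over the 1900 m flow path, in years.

Convert K: 0.00642 m/s × 86400 = 554.7 m/day.
Hydraulic gradient i = Δh / L = 1.21 / 1900 = 0.0006368.
Darcy flux q = K · i = 554.7 × 0.0006368 = 0.3532 m/day.
Seepage velocity v = q / n_e = 0.3532 / 0.30 = 1.177 m/day.
Travel time t = L / v = 1900 / 1.177 = 1614 days = 4.418 years.

4.42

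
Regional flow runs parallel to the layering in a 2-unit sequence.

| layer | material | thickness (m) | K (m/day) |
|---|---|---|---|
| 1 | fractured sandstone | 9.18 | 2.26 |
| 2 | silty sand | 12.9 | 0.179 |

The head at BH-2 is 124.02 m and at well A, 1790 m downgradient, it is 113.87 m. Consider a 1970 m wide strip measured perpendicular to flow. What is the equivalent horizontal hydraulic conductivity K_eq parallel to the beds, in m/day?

Flow is parallel to layering, so each bed carries its own Darcy discharge and the transmissivities add.
Σ(K_i·b_i) = 2.26×9.18 + 0.179×12.9 = 23.06 m²/day.
Total thickness b = 22.08 m, so K_eq = Σ(K_i·b_i)/b = 1.044 m/day.

1.04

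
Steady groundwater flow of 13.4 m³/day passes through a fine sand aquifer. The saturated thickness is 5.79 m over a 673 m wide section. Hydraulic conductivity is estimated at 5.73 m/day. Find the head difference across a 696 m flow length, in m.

Cross-sectional area A = 673 × 5.79 = 3897 m².
From Q = K·A·i, i = Q / (K·A) = 13.4 / (5.730 × 3897) = 0.0006001.
Head loss Δh = i · L = 0.0006001 × 696 = 0.4177 m.

0.418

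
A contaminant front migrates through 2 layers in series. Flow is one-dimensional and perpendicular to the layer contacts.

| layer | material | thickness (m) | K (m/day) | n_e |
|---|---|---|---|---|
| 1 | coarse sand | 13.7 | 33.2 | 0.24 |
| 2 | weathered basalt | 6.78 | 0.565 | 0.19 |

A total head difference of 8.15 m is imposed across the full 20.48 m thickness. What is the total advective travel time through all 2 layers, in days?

6.97

With flow normal to the layers, continuity requires the same specific discharge q through every layer.
Σ(b_i/K_i) = 13.7/33.2 + 6.78/0.565 = 12.41 d.
q = Δh / Σ(b_i/K_i) = 8.15 / 12.41 = 0.6566 m/day.
In each layer the seepage velocity is v_i = q/n_i, so the layer transit time is t_i = b_i·n_i / q:
  layer 1 (coarse sand): t_1 = 13.7 × 0.24 / 0.6566 = 5.008 d
  layer 2 (weathered basalt): t_2 = 6.78 × 0.19 / 0.6566 = 1.962 d
Total t = Σ t_i = 6.970 days.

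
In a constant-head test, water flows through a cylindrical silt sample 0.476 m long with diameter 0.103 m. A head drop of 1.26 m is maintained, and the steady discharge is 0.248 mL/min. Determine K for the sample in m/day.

0.0162

Cross-sectional area A = π·(d/2)² = π × (0.103/2)² = 0.008332 m².
Convert discharge: 0.248 mL/min = 4.133e-09 m³/s.
Darcy's law rearranged: K = Q·L / (A·Δh) = 4.133e-09 × 0.476 / (0.008332 × 1.26) = 1.874e-07 m/s = 0.01619 m/day.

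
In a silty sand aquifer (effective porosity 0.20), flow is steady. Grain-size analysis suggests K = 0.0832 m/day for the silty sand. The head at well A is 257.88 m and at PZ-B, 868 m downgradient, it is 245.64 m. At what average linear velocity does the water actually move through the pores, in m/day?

0.00587

Hydraulic gradient i = (257.88 − 245.64) / 868 = 12.24 / 868 = 0.01410.
Darcy flux q = K · i = 0.08320 × 0.01410 = 0.001173 m/day.
Seepage velocity v = q / n_e = 0.001173 / 0.20 = 0.005866 m/day.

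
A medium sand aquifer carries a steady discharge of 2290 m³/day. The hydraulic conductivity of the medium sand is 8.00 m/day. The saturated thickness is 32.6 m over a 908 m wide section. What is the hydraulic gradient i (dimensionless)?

Cross-sectional area A = 908 × 32.6 = 29601 m².
From Q = K·A·i, i = Q / (K·A) = 2290 / (8.000 × 29601) = 0.009670.

0.00967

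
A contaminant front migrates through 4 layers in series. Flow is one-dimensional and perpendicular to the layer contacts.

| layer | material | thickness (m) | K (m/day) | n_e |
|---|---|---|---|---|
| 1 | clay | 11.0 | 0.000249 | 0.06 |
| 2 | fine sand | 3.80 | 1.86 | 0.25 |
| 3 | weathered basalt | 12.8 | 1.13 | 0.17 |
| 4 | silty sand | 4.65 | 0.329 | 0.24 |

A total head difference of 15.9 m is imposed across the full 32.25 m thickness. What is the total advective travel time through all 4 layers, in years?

With flow normal to the layers, continuity requires the same specific discharge q through every layer.
Σ(b_i/K_i) = 11.0/0.000249 + 3.80/1.86 + 12.8/1.13 + 4.65/0.329 = 44204 d.
q = Δh / Σ(b_i/K_i) = 15.9 / 44204 = 0.0003597 m/day.
In each layer the seepage velocity is v_i = q/n_i, so the layer transit time is t_i = b_i·n_i / q:
  layer 1 (clay): t_1 = 11.0 × 0.06 / 0.0003597 = 1835 d
  layer 2 (fine sand): t_2 = 3.80 × 0.25 / 0.0003597 = 2641 d
  layer 3 (weathered basalt): t_3 = 12.8 × 0.17 / 0.0003597 = 6050 d
  layer 4 (silty sand): t_4 = 4.65 × 0.24 / 0.0003597 = 3103 d
Total t = Σ t_i = 13628 days = 37.31 years.

37.3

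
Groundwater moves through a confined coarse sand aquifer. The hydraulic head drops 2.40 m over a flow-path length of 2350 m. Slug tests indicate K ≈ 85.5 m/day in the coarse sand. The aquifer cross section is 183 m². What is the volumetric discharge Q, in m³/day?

Hydraulic gradient i = Δh / L = 2.40 / 2350 = 0.001021.
Darcy's law: Q = K · A · i = 85.50 × 183.0 × 0.001021 = 15.98 m³/day.

16.0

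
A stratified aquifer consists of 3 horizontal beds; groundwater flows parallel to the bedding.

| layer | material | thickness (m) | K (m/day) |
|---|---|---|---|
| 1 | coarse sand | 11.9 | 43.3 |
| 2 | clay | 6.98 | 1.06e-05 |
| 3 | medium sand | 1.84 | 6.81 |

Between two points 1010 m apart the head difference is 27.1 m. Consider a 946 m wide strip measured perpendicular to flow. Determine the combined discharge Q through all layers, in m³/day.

Flow is parallel to layering, so each bed carries its own Darcy discharge and the transmissivities add.
Σ(K_i·b_i) = 43.3×11.9 + 1.06e-05×6.98 + 6.81×1.84 = 527.8 m²/day.
Hydraulic gradient i = Δh / L = 27.1 / 1010 = 0.02683.
Q = Σ(K_i·b_i) · W · i = 527.8 × 946 × 0.02683 = 13397 m³/day.

13400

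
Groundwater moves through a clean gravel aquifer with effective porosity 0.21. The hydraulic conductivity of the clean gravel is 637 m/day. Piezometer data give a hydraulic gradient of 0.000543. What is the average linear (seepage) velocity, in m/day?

Hydraulic gradient i = 0.000543.
Darcy flux q = K · i = 637.0 × 0.0005430 = 0.3459 m/day.
Seepage velocity v = q / n_e = 0.3459 / 0.21 = 1.647 m/day.

1.65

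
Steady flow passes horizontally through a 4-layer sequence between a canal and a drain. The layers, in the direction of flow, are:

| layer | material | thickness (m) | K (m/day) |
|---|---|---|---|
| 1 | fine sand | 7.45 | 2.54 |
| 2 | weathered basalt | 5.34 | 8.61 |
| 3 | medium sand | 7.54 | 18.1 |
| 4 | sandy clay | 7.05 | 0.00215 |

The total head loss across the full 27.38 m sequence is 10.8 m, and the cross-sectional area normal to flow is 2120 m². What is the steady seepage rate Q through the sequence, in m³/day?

Flow is perpendicular to layering, so the layers act in series and the equivalent K is the thickness-weighted harmonic mean.
Total thickness L = 7.45 + 5.34 + 7.54 + 7.05 = 27.38 m.
Σ(b_i/K_i) = 7.45/2.54 + 5.34/8.61 + 7.54/18.1 + 7.05/0.00215 = 3283 d.
K_eq = L / Σ(b_i/K_i) = 27.38 / 3283 = 0.008340 m/day.
Q = K_eq · A · (Δh/L) = 0.008340 × 2120 × (10.8/27.38) = 6.974 m³/day.

6.97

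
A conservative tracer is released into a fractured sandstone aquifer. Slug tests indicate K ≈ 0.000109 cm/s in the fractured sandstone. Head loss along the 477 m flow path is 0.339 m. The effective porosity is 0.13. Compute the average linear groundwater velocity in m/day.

0.000515

Convert K: 0.000109 cm/s × 864 = 0.09418 m/day.
Hydraulic gradient i = Δh / L = 0.339 / 477 = 0.0007107.
Darcy flux q = K · i = 0.09418 × 0.0007107 = 6.693e-05 m/day.
Seepage velocity v = q / n_e = 6.693e-05 / 0.13 = 0.0005148 m/day.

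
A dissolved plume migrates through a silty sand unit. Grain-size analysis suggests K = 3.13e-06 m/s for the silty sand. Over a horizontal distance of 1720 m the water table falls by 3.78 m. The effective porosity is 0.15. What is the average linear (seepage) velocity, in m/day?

0.00396

Convert K: 3.13e-06 m/s × 86400 = 0.2704 m/day.
Hydraulic gradient i = Δh / L = 3.78 / 1720 = 0.002198.
Darcy flux q = K · i = 0.2704 × 0.002198 = 0.0005943 m/day.
Seepage velocity v = q / n_e = 0.0005943 / 0.15 = 0.003962 m/day.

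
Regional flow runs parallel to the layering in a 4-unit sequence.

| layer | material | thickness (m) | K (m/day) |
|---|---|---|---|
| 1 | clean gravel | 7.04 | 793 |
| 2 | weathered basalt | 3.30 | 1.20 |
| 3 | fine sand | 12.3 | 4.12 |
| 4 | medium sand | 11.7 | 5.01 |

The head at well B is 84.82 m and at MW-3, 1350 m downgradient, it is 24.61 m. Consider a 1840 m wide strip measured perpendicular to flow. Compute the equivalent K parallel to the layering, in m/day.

Flow is parallel to layering, so each bed carries its own Darcy discharge and the transmissivities add.
Σ(K_i·b_i) = 793×7.04 + 1.20×3.30 + 4.12×12.3 + 5.01×11.7 = 5696 m²/day.
Total thickness b = 34.34 m, so K_eq = Σ(K_i·b_i)/b = 165.9 m/day.

166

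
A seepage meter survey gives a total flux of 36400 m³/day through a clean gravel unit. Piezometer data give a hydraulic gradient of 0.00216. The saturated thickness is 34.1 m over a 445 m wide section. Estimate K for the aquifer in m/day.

Cross-sectional area A = 445 × 34.1 = 15174 m².
Hydraulic gradient i = 0.00216.
From Q = K·A·i, K = Q / (A·i) = 36400 / (15174 × 0.002160) = 1111 m/day.

1110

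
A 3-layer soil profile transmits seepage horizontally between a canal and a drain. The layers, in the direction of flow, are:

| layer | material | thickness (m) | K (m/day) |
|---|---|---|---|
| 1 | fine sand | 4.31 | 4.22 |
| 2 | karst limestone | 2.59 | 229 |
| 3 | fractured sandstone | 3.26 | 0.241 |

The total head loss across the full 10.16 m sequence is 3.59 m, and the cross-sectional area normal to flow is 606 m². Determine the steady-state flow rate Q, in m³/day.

149

Flow is perpendicular to layering, so the layers act in series and the equivalent K is the thickness-weighted harmonic mean.
Total thickness L = 4.31 + 2.59 + 3.26 = 10.16 m.
Σ(b_i/K_i) = 4.31/4.22 + 2.59/229 + 3.26/0.241 = 14.56 d.
K_eq = L / Σ(b_i/K_i) = 10.16 / 14.56 = 0.6978 m/day.
Q = K_eq · A · (Δh/L) = 0.6978 × 606 × (3.59/10.16) = 149.4 m³/day.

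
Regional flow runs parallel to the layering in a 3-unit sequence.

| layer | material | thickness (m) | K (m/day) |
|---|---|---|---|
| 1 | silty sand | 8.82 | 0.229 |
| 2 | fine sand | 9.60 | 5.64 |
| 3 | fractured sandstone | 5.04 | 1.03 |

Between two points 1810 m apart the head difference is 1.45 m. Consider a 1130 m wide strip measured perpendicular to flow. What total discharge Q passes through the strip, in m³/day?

Flow is parallel to layering, so each bed carries its own Darcy discharge and the transmissivities add.
Σ(K_i·b_i) = 0.229×8.82 + 5.64×9.60 + 1.03×5.04 = 61.35 m²/day.
Hydraulic gradient i = Δh / L = 1.45 / 1810 = 0.0008011.
Q = Σ(K_i·b_i) · W · i = 61.35 × 1130 × 0.0008011 = 55.54 m³/day.

55.5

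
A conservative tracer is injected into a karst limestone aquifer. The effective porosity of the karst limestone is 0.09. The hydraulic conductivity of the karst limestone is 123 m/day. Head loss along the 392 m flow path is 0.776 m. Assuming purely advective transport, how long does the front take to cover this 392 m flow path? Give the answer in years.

0.397

Hydraulic gradient i = Δh / L = 0.776 / 392 = 0.001980.
Darcy flux q = K · i = 123.0 × 0.001980 = 0.2435 m/day.
Seepage velocity v = q / n_e = 0.2435 / 0.09 = 2.705 m/day.
Travel time t = L / v = 392 / 2.705 = 144.9 days = 0.3967 years.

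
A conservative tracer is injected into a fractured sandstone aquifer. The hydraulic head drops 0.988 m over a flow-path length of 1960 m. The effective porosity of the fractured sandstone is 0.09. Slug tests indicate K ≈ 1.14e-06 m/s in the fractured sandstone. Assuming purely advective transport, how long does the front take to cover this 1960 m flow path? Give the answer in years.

9730

Convert K: 1.14e-06 m/s × 86400 = 0.09850 m/day.
Hydraulic gradient i = Δh / L = 0.988 / 1960 = 0.0005041.
Darcy flux q = K · i = 0.09850 × 0.0005041 = 4.965e-05 m/day.
Seepage velocity v = q / n_e = 4.965e-05 / 0.09 = 0.0005517 m/day.
Travel time t = L / v = 1960 / 0.0005517 = 3.553e+06 days = 9727 years.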